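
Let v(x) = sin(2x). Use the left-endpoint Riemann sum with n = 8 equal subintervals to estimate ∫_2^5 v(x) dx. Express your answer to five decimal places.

0.04843

Δx = (5 − 2)/8 = 0.375.
Left endpoints: 2, 2.375, 2.75, 3.125, 3.5, 3.875, 4.25, 4.625.
v(2) ≈ -0.75680, v(2.375) ≈ -0.99929, v(2.75) ≈ -0.70554, v(3.125) ≈ -0.03318, v(3.5) ≈ 0.65699, v(3.875) ≈ 0.99460, v(4.25) ≈ 0.79849, v(4.625) ≈ 0.17389.
Sum = Δx · [v(2) + v(2.375) + v(2.75) + ...].
Sum ≈ 0.04843.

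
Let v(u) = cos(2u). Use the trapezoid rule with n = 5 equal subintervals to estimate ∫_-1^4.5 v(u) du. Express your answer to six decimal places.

Δu = (4.5 − (-1))/5 = 1.1.
v(-1) ≈ -0.416147, v(0.1) ≈ 0.980067, v(1.2) ≈ -0.737394, v(2.3) ≈ -0.112153, v(3.4) ≈ 0.869397, v(4.5) ≈ -0.911130.
T_5 = (Δu/2)·[v(u_0) + 2v(u_1) + ... + 2v(u_{4}) + v(u_5)].
Sum ≈ 0.369907.

0.369907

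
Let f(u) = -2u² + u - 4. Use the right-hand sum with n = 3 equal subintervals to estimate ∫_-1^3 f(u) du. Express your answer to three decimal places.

-41.037

Δu = (3 − (-1))/3 = 4/3.
Right endpoints: 1/3, 5/3, 3.
f(1/3) = -35/9, f(5/3) = -71/9, f(3) = -19.
Sum = Δu · [f(1/3) + f(5/3) + f(3)].
Sum ≈ -41.037.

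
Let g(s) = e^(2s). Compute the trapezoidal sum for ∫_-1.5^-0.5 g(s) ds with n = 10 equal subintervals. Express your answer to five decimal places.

Δs = (-0.5 − (-1.5))/10 = 0.1.
g(-1.5) ≈ 0.04979, g(-1.4) ≈ 0.06081, g(-1.3) ≈ 0.07427, g(-1.2) ≈ 0.09072, g(-1.1) ≈ 0.11080, g(-1) ≈ 0.13534, g(-0.9) ≈ 0.16530, g(-0.8) ≈ 0.20190, g(-0.7) ≈ 0.24660, g(-0.6) ≈ 0.30119, g(-0.5) ≈ 0.36788.
T_10 = (Δs/2)·[g(s_0) + 2g(s_1) + ... + 2g(s_{9}) + g(s_10)].
Sum ≈ 0.15958.

0.15958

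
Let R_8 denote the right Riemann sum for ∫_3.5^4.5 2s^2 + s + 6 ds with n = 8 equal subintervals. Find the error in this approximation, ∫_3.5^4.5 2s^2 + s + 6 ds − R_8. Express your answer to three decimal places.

-1.068

Exact integral: ∫_3.5^4.5 f(s) ds ≈ 42.16667.
R_8 = 43.234375.
Error ≈ 42.16667 − 43.234375 ≈ -1.068.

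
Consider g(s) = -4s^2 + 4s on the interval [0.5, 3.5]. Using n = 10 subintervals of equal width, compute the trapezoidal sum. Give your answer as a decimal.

Δs = (3.5 − 0.5)/10 = 0.3.
g(0.5) = 1, g(0.8) = 0.64, g(1.1) = -0.44, g(1.4) = -2.24, g(1.7) = -4.76, g(2) = -8, g(2.3) = -11.96, g(2.6) = -16.64, g(2.9) = -22.04, g(3.2) = -28.16, g(3.5) = -35.
T_10 = (Δs/2)·[g(s_0) + 2g(s_1) + ... + 2g(s_{9}) + g(s_10)].
Sum = -33.18.

-33.18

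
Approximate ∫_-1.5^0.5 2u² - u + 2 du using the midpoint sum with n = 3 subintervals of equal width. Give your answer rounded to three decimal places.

Δu = (0.5 − (-1.5))/3 = 2/3.
Midpoints: -7/6, -0.5, 1/6.
f(-7/6) = 53/9, f(-0.5) = 3, f(1/6) = 17/9.
Sum = Δu · [f(-7/6) + f(-0.5) + f(1/6)].
Sum ≈ 7.185.

7.185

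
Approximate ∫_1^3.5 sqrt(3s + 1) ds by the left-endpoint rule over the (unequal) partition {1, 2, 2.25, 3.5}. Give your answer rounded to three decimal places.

Subinterval widths: 1, 0.25, 1.25.
Left endpoints: 1, 2, 2.25.
f(1) ≈ 2.000, f(2) ≈ 2.646, f(2.25) ≈ 2.784.
Sum = Σ Δs_i · f(s_i).
Sum ≈ 6.141.

6.141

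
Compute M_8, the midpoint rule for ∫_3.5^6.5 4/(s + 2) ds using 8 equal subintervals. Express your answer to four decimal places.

1.7408

Δs = (6.5 − 3.5)/8 = 0.375.
Midpoints: 3.6875, 4.0625, 4.4375, 4.8125, 5.1875, 5.5625, 5.9375, 6.3125.
f(3.6875) = 64/91, f(4.0625) = 64/97, f(4.4375) = 64/103, f(4.8125) = 64/109, f(5.1875) = 64/115, f(5.5625) = 64/121, f(5.9375) = 64/127, f(6.3125) = 64/133.
Sum = Δs · [f(3.6875) + f(4.0625) + f(4.4375) + ...].
Sum ≈ 1.7408.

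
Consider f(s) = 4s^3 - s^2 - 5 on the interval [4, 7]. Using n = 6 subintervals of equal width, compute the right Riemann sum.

Δs = (7 − 4)/6 = 0.5.
Right endpoints: 4.5, 5, 5.5, 6, 6.5, 7.
f(4.5) = 339.25, f(5) = 470, f(5.5) = 630.25, f(6) = 823, f(6.5) = 1051.25, f(7) = 1318.
Sum = Δs · [f(4.5) + f(5) + f(5.5) + ...].
Sum = 2315.875.

2315.875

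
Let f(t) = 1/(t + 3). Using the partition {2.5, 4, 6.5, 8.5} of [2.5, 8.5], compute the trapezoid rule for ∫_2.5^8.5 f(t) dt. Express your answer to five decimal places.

0.74588

Subinterval widths: 1.5, 2.5, 2.
f(2.5) = 2/11, f(4) = 1/7, f(6.5) = 2/19, f(8.5) = 2/23.
On each subinterval the trapezoid contributes (Δt_i/2)·[f(t_{i-1}) + f(t_i)].
Sum ≈ 0.74588.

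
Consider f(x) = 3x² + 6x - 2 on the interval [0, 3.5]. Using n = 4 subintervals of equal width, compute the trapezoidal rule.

Δx = (3.5 − 0)/4 = 0.875.
f(0) = -2, f(0.875) = 5.546875, f(1.75) = 17.6875, f(2.625) = 34.421875, f(3.5) = 55.75.
T_4 = (Δx/2)·[f(x_0) + 2f(x_1) + 2f(x_2) + 2f(x_3) + f(x_4)].
Sum = 73.96484375.

73.96484375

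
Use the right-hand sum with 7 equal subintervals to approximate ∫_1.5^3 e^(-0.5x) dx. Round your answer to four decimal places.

0.4722

Δx = (3 − 1.5)/7 = 3/14.
Right endpoints: 12/7, 27/14, 15/7, 33/14, 18/7, 39/14, 3.
f(12/7) ≈ 0.4244, f(27/14) ≈ 0.3813, f(15/7) ≈ 0.3425, f(33/14) ≈ 0.3077, f(18/7) ≈ 0.2765, f(39/14) ≈ 0.2484, f(3) ≈ 0.2231.
Sum = Δx · [f(12/7) + f(27/14) + f(15/7) + ...].
Sum ≈ 0.4722.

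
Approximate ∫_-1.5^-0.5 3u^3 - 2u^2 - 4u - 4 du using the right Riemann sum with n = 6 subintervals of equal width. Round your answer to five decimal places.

Δu = (-0.5 − (-1.5))/6 = 1/6.
Right endpoints: -4/3, -7/6, -1, -5/6, -2/3, -0.5.
f(-4/3) = -28/3, f(-7/6) = -491/72, f(-1) = -5, f(-5/6) = -91/24, f(-2/3) = -28/9, f(-0.5) = -2.875.
Sum = Δu · [f(-4/3) + f(-7/6) + f(-1) + ...].
Sum ≈ -5.15509.

-5.15509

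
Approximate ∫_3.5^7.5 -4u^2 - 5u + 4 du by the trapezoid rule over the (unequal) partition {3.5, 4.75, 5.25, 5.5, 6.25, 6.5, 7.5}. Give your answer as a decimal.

-601.6875

Subinterval widths: 1.25, 0.5, 0.25, 0.75, 0.25, 1.
f(3.5) = -62.5, f(4.75) = -110, f(5.25) = -132.5, f(5.5) = -144.5, f(6.25) = -183.5, f(6.5) = -197.5, f(7.5) = -258.5.
On each subinterval the trapezoid contributes (Δu_i/2)·[f(u_{i-1}) + f(u_i)].
Sum = -601.6875.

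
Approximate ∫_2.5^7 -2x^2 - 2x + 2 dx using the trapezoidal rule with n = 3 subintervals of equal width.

Δx = (7 − 2.5)/3 = 1.5.
f(2.5) = -15.5, f(4) = -38, f(5.5) = -69.5, f(7) = -110.
T_3 = (Δx/2)·[f(x_0) + 2f(x_1) + 2f(x_2) + f(x_3)].
Sum = -255.375.

-255.375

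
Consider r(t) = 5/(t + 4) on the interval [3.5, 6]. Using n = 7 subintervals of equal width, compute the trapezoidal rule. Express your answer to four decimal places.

1.4388

Δt = (6 − 3.5)/7 = 5/14.
r(3.5) = 2/3, r(27/7) = 7/11, r(59/14) = 14/23, r(32/7) = 7/12, r(69/14) = 0.56, r(37/7) = 7/13, r(79/14) = 14/27, r(6) = 0.5.
T_7 = (Δt/2)·[r(t_0) + 2r(t_1) + ... + 2r(t_{6}) + r(t_7)].
Sum ≈ 1.4388.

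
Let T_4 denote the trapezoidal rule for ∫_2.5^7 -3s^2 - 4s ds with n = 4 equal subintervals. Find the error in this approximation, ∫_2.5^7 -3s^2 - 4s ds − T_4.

2.84765625

Exact integral: ∫_2.5^7 f(s) ds = -412.875.
T_4 = -415.72265625.
Error = -412.875 − (-415.72265625) = 2.84765625.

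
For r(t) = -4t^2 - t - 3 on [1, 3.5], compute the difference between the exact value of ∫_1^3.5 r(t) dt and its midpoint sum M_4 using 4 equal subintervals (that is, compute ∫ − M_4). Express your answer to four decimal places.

Exact integral: ∫_1^3.5 r(t) dt ≈ -68.958333.
M_4 = -68.6328125.
Error ≈ -68.958333 − (-68.6328125) ≈ -0.3255.

-0.3255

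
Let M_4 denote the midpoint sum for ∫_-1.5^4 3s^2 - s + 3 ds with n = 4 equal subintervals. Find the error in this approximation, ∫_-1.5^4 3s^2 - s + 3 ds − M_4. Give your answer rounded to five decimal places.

2.59961

Exact integral: ∫_-1.5^4 f(s) ds = 77.
M_4 ≈ 74.4003906.
Error ≈ 77 − 74.4003906 ≈ 2.59961.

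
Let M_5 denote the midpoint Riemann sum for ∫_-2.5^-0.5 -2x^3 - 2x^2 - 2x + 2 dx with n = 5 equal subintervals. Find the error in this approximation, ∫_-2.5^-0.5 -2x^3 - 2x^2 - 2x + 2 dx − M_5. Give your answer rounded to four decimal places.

0.1867

Exact integral: ∫_-2.5^-0.5 f(x) dx ≈ 19.166667.
M_5 = 18.98.
Error ≈ 19.166667 − 18.98 ≈ 0.1867.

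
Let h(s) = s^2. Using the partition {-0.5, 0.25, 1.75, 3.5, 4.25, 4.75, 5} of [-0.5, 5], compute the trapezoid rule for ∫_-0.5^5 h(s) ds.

Subinterval widths: 0.75, 1.5, 1.75, 0.75, 0.5, 0.25.
h(-0.5) = 0.25, h(0.25) = 0.0625, h(1.75) = 3.0625, h(3.5) = 12.25, h(4.25) = 18.0625, h(4.75) = 22.5625, h(5) = 25.
On each subinterval the trapezoid contributes (Δs_i/2)·[h(s_{i-1}) + h(s_i)].
Sum = 43.328125.

43.328125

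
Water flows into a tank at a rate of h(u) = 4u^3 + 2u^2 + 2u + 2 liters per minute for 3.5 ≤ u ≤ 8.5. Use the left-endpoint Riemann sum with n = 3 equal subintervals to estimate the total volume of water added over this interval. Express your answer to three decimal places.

3679.630

Δu = (8.5 − 3.5)/3 = 5/3.
Left endpoints: 3.5, 31/6, 41/6.
h(3.5) = 205, h(31/6) = 16670/27, h(41/6) = 37405/27.
Sum = Δu · [h(3.5) + h(31/6) + h(41/6)].
Sum ≈ 3679.630.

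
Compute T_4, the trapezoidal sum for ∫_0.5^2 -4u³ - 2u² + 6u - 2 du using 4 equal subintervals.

Δu = (2 − 0.5)/4 = 0.375.
f(0.5) = 0, f(0.875) = -0.9609375, f(1.25) = -5.4375, f(1.625) = -14.6953125, f(2) = -30.
T_4 = (Δu/2)·[f(u_0) + 2f(u_1) + 2f(u_2) + 2f(u_3) + f(u_4)].
Sum = -13.53515625.

-13.53515625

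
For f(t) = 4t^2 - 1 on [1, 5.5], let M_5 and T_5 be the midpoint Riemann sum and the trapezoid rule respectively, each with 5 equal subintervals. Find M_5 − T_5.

-3.645

M_5 = 214.785.
T_5 = 218.43.
M_5 − T_5 = -3.645.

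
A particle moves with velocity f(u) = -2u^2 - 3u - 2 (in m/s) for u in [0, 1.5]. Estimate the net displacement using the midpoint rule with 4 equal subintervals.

-8.58984375

Δu = (1.5 − 0)/4 = 0.375.
Midpoints: 0.1875, 0.5625, 0.9375, 1.3125.
f(0.1875) = -2.6328125, f(0.5625) = -4.3203125, f(0.9375) = -6.5703125, f(1.3125) = -9.3828125.
Sum = Δu · [f(0.1875) + f(0.5625) + f(0.9375) + f(1.3125)].
Sum = -8.58984375.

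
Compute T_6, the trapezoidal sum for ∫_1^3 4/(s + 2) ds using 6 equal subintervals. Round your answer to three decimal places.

2.046

Δs = (3 − 1)/6 = 1/3.
f(1) = 4/3, f(4/3) = 1.2, f(5/3) = 12/11, f(2) = 1, f(7/3) = 12/13, f(8/3) = 6/7, f(3) = 0.8.
T_6 = (Δs/2)·[f(s_0) + 2f(s_1) + ... + 2f(s_{5}) + f(s_6)].
Sum ≈ 2.046.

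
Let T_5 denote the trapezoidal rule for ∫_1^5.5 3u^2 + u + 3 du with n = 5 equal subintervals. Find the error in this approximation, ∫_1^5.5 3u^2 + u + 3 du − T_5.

Exact integral: ∫_1^5.5 f(u) du = 193.5.
T_5 = 195.3225.
Error = 193.5 − 195.3225 = -1.8225.

-1.8225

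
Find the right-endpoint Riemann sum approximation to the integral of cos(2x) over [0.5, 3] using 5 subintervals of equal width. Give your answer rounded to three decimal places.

Δx = (3 − 0.5)/5 = 0.5.
Right endpoints: 1, 1.5, 2, 2.5, 3.
f(1) ≈ -0.416, f(1.5) ≈ -0.990, f(2) ≈ -0.654, f(2.5) ≈ 0.284, f(3) ≈ 0.960.
Sum = Δx · [f(1) + f(1.5) + f(2) + f(2.5) + f(3)].
Sum ≈ -0.408.

-0.408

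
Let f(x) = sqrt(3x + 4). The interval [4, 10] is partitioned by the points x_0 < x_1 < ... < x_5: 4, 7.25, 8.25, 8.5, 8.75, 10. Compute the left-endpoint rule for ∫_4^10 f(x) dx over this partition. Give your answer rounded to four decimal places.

Subinterval widths: 3.25, 1, 0.25, 0.25, 1.25.
Left endpoints: 4, 7.25, 8.25, 8.5, 8.75.
f(4) ≈ 4.0000, f(7.25) ≈ 5.0744, f(8.25) ≈ 5.3619, f(8.5) ≈ 5.4314, f(8.75) ≈ 5.5000.
Sum = Σ Δx_i · f(x_i).
Sum ≈ 27.6478.

27.6478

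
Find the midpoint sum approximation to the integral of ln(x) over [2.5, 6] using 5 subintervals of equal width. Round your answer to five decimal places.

4.96456

Δx = (6 − 2.5)/5 = 0.7.
Midpoints: 2.85, 3.55, 4.25, 4.95, 5.65.
f(2.85) ≈ 1.04732, f(3.55) ≈ 1.26695, f(4.25) ≈ 1.44692, f(4.95) ≈ 1.59939, f(5.65) ≈ 1.73166.
Sum = Δx · [f(2.85) + f(3.55) + f(4.25) + f(4.95) + f(5.65)].
Sum ≈ 4.96456.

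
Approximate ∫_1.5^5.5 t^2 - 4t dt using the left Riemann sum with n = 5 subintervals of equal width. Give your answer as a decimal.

Δt = (5.5 − 1.5)/5 = 0.8.
Left endpoints: 1.5, 2.3, 3.1, 3.9, 4.7.
f(1.5) = -3.75, f(2.3) = -3.91, f(3.1) = -2.79, f(3.9) = -0.39, f(4.7) = 3.29.
Sum = Δt · [f(1.5) + f(2.3) + f(3.1) + f(3.9) + f(4.7)].
Sum = -6.04.

-6.04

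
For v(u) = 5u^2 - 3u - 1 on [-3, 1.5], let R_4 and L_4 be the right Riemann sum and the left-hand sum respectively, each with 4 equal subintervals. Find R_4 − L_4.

-53.15625

R_4 = 34.41796875.
L_4 = 87.57421875.
R_4 − L_4 = -53.15625.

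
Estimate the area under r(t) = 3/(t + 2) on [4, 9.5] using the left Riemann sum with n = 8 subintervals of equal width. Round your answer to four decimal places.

Δt = (9.5 − 4)/8 = 0.6875.
Left endpoints: 4, 4.6875, 5.375, 6.0625, 6.75, 7.4375, 8.125, 8.8125.
r(4) = 0.5, r(4.6875) = 48/107, r(5.375) = 24/59, r(6.0625) = 16/43, r(6.75) = 12/35, r(7.4375) = 48/151, r(8.125) = 8/27, r(8.8125) = 48/173.
Sum = Δt · [r(4) + r(4.6875) + r(5.375) + ...].
Sum ≈ 2.0363.

2.0363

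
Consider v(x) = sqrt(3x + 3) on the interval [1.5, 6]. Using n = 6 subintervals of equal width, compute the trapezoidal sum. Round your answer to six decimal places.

16.810694

Δx = (6 − 1.5)/6 = 0.75.
v(1.5) ≈ 2.738613, v(2.25) ≈ 3.122499, v(3) ≈ 3.464102, v(3.75) ≈ 3.774917, v(4.5) ≈ 4.062019, v(5.25) ≈ 4.330127, v(6) ≈ 4.582576.
T_6 = (Δx/2)·[v(x_0) + 2v(x_1) + ... + 2v(x_{5}) + v(x_6)].
Sum ≈ 16.810694.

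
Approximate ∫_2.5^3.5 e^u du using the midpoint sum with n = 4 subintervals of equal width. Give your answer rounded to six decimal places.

Δu = (3.5 − 2.5)/4 = 0.25.
Midpoints: 2.625, 2.875, 3.125, 3.375.
f(2.625) ≈ 13.804574, f(2.875) ≈ 17.725424, f(3.125) ≈ 22.759895, f(3.375) ≈ 29.224284.
Sum = Δu · [f(2.625) + f(2.875) + f(3.125) + f(3.375)].
Sum ≈ 20.878544.

20.878544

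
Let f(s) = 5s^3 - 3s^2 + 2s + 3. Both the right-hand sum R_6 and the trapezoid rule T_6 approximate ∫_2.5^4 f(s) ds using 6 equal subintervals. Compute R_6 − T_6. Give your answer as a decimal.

R_6 = 264.71484375.
T_6 = 237.76171875.
R_6 − T_6 = 26.953125.

26.953125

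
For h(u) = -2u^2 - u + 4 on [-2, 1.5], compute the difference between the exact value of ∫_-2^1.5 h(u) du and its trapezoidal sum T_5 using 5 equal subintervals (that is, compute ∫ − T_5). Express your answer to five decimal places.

0.57167

Exact integral: ∫_-2^1.5 h(u) du ≈ 7.2916667.
T_5 = 6.72.
Error ≈ 7.2916667 − 6.72 ≈ 0.57167.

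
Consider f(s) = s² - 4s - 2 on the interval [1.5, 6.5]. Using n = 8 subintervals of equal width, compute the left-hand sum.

-5.5078125

Δs = (6.5 − 1.5)/8 = 0.625.
Left endpoints: 1.5, 2.125, 2.75, 3.375, 4, 4.625, 5.25, 5.875.
f(1.5) = -5.75, f(2.125) = -5.984375, f(2.75) = -5.4375, f(3.375) = -4.109375, f(4) = -2, f(4.625) = 0.890625, f(5.25) = 4.5625, f(5.875) = 9.015625.
Sum = Δs · [f(1.5) + f(2.125) + f(2.75) + ...].
Sum = -5.5078125.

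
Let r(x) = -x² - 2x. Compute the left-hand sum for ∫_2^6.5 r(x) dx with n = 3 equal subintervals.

Δx = (6.5 − 2)/3 = 1.5.
Left endpoints: 2, 3.5, 5.
r(2) = -8, r(3.5) = -19.25, r(5) = -35.
Sum = Δx · [r(2) + r(3.5) + r(5)].
Sum = -93.375.

-93.375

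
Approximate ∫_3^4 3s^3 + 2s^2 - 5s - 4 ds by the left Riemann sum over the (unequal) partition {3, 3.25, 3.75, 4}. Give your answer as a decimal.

Subinterval widths: 0.25, 0.5, 0.25.
Left endpoints: 3, 3.25, 3.75.
f(3) = 80, f(3.25) = 103.859375, f(3.75) = 163.578125.
Sum = Σ Δs_i · f(s_i).
Sum = 112.82421875.

112.82421875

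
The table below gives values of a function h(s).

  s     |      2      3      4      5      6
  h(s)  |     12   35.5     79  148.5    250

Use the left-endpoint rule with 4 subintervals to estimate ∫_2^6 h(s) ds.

275

Δs = 1.
Sum = 1·[12 + 35.5 + 79 + 148.5] = 275.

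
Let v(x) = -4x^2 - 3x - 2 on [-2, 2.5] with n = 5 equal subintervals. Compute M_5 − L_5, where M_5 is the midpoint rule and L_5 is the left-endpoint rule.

M_5 = -42.66.
L_5 = -36.18.
M_5 − L_5 = -6.48.

-6.48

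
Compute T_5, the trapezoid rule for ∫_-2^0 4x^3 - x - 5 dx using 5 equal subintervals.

Δx = (0 − (-2))/5 = 0.4.
f(-2) = -35, f(-1.6) = -19.784, f(-1.2) = -10.712, f(-0.8) = -6.248, f(-0.4) = -4.856, f(0) = -5.
T_5 = (Δx/2)·[f(x_0) + 2f(x_1) + ... + 2f(x_{4}) + f(x_5)].
Sum = -24.64.

-24.64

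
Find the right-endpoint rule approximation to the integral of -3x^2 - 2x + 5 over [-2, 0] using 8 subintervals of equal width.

Δx = (0 − (-2))/8 = 0.25.
Right endpoints: -1.75, -1.5, -1.25, -1, -0.75, -0.5, -0.25, 0.
f(-1.75) = -0.6875, f(-1.5) = 1.25, f(-1.25) = 2.8125, f(-1) = 4, f(-0.75) = 4.8125, f(-0.5) = 5.25, f(-0.25) = 5.3125, f(0) = 5.
Sum = Δx · [f(-1.75) + f(-1.5) + f(-1.25) + ...].
Sum = 6.9375.

6.9375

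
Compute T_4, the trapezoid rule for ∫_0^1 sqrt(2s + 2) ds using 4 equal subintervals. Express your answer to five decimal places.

Δs = (1 − 0)/4 = 0.25.
f(0) ≈ 1.41421, f(0.25) ≈ 1.58114, f(0.5) ≈ 1.73205, f(0.75) ≈ 1.87083, f(1) ≈ 2.00000.
T_4 = (Δs/2)·[f(s_0) + 2f(s_1) + 2f(s_2) + 2f(s_3) + f(s_4)].
Sum ≈ 1.72278.

1.72278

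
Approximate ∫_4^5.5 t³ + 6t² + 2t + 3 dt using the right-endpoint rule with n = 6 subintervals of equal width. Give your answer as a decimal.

412.44140625

Δt = (5.5 − 4)/6 = 0.25.
Right endpoints: 4.25, 4.5, 4.75, 5, 5.25, 5.5.
f(4.25) = 196.640625, f(4.5) = 224.625, f(4.75) = 255.046875, f(5) = 288, f(5.25) = 323.578125, f(5.5) = 361.875.
Sum = Δt · [f(4.25) + f(4.5) + f(4.75) + ...].
Sum = 412.44140625.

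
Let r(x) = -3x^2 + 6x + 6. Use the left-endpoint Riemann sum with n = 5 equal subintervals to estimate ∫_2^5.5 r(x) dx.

Δx = (5.5 − 2)/5 = 0.7.
Left endpoints: 2, 2.7, 3.4, 4.1, 4.8.
r(2) = 6, r(2.7) = 0.33, r(3.4) = -8.28, r(4.1) = -19.83, r(4.8) = -34.32.
Sum = Δx · [r(2) + r(2.7) + r(3.4) + r(4.1) + r(4.8)].
Sum = -39.27.

-39.27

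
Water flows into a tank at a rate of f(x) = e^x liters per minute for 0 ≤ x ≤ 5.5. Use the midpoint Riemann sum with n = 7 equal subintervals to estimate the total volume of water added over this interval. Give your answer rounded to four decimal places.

237.5346

Δx = (5.5 − 0)/7 = 11/14.
Midpoints: 11/28, 33/28, 55/28, 2.75, 99/28, 121/28, 143/28.
f(11/28) ≈ 1.4812, f(33/28) ≈ 3.2497, f(55/28) ≈ 7.1298, f(2.75) ≈ 15.6426, f(99/28) ≈ 34.3195, f(121/28) ≈ 75.2961, f(143/28) ≈ 165.1977.
Sum = Δx · [f(11/28) + f(33/28) + f(55/28) + ...].
Sum ≈ 237.5346.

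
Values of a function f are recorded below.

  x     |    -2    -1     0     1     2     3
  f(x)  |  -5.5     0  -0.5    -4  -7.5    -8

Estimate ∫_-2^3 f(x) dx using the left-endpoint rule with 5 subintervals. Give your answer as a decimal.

-17.5

Δx = 1.
Sum = 1·[(-5.5) + 0 + (-0.5) + (-4) + (-7.5)] = -17.5.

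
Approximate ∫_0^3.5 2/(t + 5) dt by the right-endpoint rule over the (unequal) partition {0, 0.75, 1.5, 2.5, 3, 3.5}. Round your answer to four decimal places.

Subinterval widths: 0.75, 0.75, 1, 0.5, 0.5.
Right endpoints: 0.75, 1.5, 2.5, 3, 3.5.
f(0.75) = 8/23, f(1.5) = 4/13, f(2.5) = 4/15, f(3) = 0.25, f(3.5) = 4/17.
Sum = Σ Δt_i · f(t_i).
Sum ≈ 1.0010.

1.0010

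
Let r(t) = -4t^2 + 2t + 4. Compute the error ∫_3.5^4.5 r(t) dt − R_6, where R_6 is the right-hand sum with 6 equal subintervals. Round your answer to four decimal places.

2.5185

Exact integral: ∫_3.5^4.5 r(t) dt ≈ -52.333333.
R_6 ≈ -54.851852.
Error ≈ -52.333333 − (-54.851852) ≈ 2.5185.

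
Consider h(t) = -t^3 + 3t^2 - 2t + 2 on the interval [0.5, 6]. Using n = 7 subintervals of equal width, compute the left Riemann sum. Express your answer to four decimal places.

-89.6837

Δt = (6 − 0.5)/7 = 11/14.
Left endpoints: 0.5, 9/7, 29/14, 20/7, 51/14, 31/7, 73/14.
h(0.5) = 1.625, h(9/7) = 776/343, h(29/14) = 5053/2744, h(20/7) = -874/343, h(51/14) = -37913/2744, h(31/7) = -11962/343, h(73/14) = -188327/2744.
Sum = Δt · [h(0.5) + h(9/7) + h(29/14) + ...].
Sum ≈ -89.6837.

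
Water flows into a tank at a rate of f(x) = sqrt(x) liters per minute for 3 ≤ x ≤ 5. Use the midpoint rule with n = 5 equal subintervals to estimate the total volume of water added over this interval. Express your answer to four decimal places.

Δx = (5 − 3)/5 = 0.4.
Midpoints: 3.2, 3.6, 4, 4.4, 4.8.
f(3.2) ≈ 1.7889, f(3.6) ≈ 1.8974, f(4) ≈ 2.0000, f(4.4) ≈ 2.0976, f(4.8) ≈ 2.1909.
Sum = Δx · [f(3.2) + f(3.6) + f(4) + f(4.4) + f(4.8)].
Sum ≈ 3.9899.

3.9899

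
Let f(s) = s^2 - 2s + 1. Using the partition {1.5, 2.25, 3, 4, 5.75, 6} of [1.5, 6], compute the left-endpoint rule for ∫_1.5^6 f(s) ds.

26.75

Subinterval widths: 0.75, 0.75, 1, 1.75, 0.25.
Left endpoints: 1.5, 2.25, 3, 4, 5.75.
f(1.5) = 0.25, f(2.25) = 1.5625, f(3) = 4, f(4) = 9, f(5.75) = 22.5625.
Sum = Σ Δs_i · f(s_i).
Sum = 26.75.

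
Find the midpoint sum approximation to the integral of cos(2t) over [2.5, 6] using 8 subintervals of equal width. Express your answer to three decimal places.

Δt = (6 − 2.5)/8 = 0.4375.
Midpoints: 2.71875, 3.15625, 3.59375, 4.03125, 4.46875, 4.90625, 5.34375, 5.78125.
f(2.71875) ≈ 0.663, f(3.15625) ≈ 1.000, f(3.59375) ≈ 0.618, f(4.03125) ≈ -0.207, f(4.46875) ≈ -0.884, f(4.90625) ≈ -0.926, f(5.34375) ≈ -0.303, f(5.78125) ≈ 0.537.
Sum = Δt · [f(2.71875) + f(3.15625) + f(3.59375) + ...].
Sum ≈ 0.218.

0.218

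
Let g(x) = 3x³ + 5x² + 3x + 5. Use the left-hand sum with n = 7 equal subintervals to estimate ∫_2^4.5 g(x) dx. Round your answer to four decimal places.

412.4043

Δx = (4.5 − 2)/7 = 5/14.
Left endpoints: 2, 33/14, 19/7, 43/14, 24/7, 53/14, 29/7.
g(2) = 55, g(33/14) = 217165/2744, g(19/7) = 37720/343, g(43/14) = 406955/2744, g(24/7) = 66875/343, g(53/14) = 688145/2744, g(29/7) = 108580/343.
Sum = Δx · [g(2) + g(33/14) + g(19/7) + ...].
Sum ≈ 412.4043.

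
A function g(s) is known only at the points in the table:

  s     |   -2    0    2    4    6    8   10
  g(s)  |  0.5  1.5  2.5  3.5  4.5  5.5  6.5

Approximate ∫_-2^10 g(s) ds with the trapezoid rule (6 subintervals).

Δs = 2.
T_6 = (2/2)·[0.5 + 2·1.5 + 2·2.5 + 2·3.5 + 2·4.5 + 2·5.5 + 6.5] = 42.

42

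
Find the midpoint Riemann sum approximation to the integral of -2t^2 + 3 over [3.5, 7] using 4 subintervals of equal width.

-189.13671875

Δt = (7 − 3.5)/4 = 0.875.
Midpoints: 3.9375, 4.8125, 5.6875, 6.5625.
f(3.9375) = -28.0078125, f(4.8125) = -43.3203125, f(5.6875) = -61.6953125, f(6.5625) = -83.1328125.
Sum = Δt · [f(3.9375) + f(4.8125) + f(5.6875) + f(6.5625)].
Sum = -189.13671875.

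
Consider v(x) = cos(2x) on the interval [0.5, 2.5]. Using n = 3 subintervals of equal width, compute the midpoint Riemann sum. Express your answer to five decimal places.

Δx = (2.5 − 0.5)/3 = 2/3.
Midpoints: 5/6, 1.5, 13/6.
v(5/6) ≈ -0.09572, v(1.5) ≈ -0.98999, v(13/6) ≈ -0.37004.
Sum = Δx · [v(5/6) + v(1.5) + v(13/6)].
Sum ≈ -0.97051.

-0.97051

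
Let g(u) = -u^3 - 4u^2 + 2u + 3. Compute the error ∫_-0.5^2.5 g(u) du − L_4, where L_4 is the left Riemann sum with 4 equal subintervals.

-10.6875

Exact integral: ∫_-0.5^2.5 g(u) du = -15.75.
L_4 = -5.0625.
Error = -15.75 − (-5.0625) = -10.6875.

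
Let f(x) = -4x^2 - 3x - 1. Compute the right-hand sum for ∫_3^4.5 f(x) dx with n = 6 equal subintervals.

Δx = (4.5 − 3)/6 = 0.25.
Right endpoints: 3.25, 3.5, 3.75, 4, 4.25, 4.5.
f(3.25) = -53, f(3.5) = -60.5, f(3.75) = -68.5, f(4) = -77, f(4.25) = -86, f(4.5) = -95.5.
Sum = Δx · [f(3.25) + f(3.5) + f(3.75) + ...].
Sum = -110.125.

-110.125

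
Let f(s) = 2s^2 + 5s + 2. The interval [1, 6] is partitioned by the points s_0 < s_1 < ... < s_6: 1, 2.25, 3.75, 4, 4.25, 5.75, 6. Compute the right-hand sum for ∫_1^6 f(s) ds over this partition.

Subinterval widths: 1.25, 1.5, 0.25, 0.25, 1.5, 0.25.
Right endpoints: 2.25, 3.75, 4, 4.25, 5.75, 6.
f(2.25) = 23.375, f(3.75) = 48.875, f(4) = 54, f(4.25) = 59.375, f(5.75) = 96.875, f(6) = 104.
Sum = Σ Δs_i · f(s_i).
Sum = 302.1875.

302.1875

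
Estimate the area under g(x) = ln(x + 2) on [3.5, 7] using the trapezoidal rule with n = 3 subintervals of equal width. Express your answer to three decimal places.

6.891

Δx = (7 − 3.5)/3 = 7/6.
g(3.5) ≈ 1.705, g(14/3) ≈ 1.897, g(35/6) ≈ 2.058, g(7) ≈ 2.197.
T_3 = (Δx/2)·[g(x_0) + 2g(x_1) + 2g(x_2) + g(x_3)].
Sum ≈ 6.891.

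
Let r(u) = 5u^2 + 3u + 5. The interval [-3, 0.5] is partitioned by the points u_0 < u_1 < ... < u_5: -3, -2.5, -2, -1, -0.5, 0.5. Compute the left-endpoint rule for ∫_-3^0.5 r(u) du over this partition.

62.125

Subinterval widths: 0.5, 0.5, 1, 0.5, 1.
Left endpoints: -3, -2.5, -2, -1, -0.5.
r(-3) = 41, r(-2.5) = 28.75, r(-2) = 19, r(-1) = 7, r(-0.5) = 4.75.
Sum = Σ Δu_i · r(u_i).
Sum = 62.125.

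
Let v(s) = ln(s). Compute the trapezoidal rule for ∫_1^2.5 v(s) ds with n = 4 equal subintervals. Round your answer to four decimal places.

0.7837

Δs = (2.5 − 1)/4 = 0.375.
v(1) ≈ 0.0000, v(1.375) ≈ 0.3185, v(1.75) ≈ 0.5596, v(2.125) ≈ 0.7538, v(2.5) ≈ 0.9163.
T_4 = (Δs/2)·[v(s_0) + 2v(s_1) + 2v(s_2) + 2v(s_3) + v(s_4)].
Sum ≈ 0.7837.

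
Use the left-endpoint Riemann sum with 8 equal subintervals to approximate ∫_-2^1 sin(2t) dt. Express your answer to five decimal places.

-0.14172

Δt = (1 − (-2))/8 = 0.375.
Left endpoints: -2, -1.625, -1.25, -0.875, -0.5, -0.125, 0.25, 0.625.
f(-2) ≈ 0.75680, f(-1.625) ≈ 0.10820, f(-1.25) ≈ -0.59847, f(-0.875) ≈ -0.98399, f(-0.5) ≈ -0.84147, f(-0.125) ≈ -0.24740, f(0.25) ≈ 0.47943, f(0.625) ≈ 0.94898.
Sum = Δt · [f(-2) + f(-1.625) + f(-1.25) + ...].
Sum ≈ -0.14172.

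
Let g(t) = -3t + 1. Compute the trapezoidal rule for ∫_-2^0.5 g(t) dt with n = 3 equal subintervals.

8.125

Δt = (0.5 − (-2))/3 = 5/6.
g(-2) = 7, g(-7/6) = 4.5, g(-1/3) = 2, g(0.5) = -0.5.
T_3 = (Δt/2)·[g(t_0) + 2g(t_1) + 2g(t_2) + g(t_3)].
Sum = 8.125.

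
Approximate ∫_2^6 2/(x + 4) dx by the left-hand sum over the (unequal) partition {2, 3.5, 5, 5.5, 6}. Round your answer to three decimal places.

1.116

Subinterval widths: 1.5, 1.5, 0.5, 0.5.
Left endpoints: 2, 3.5, 5, 5.5.
f(2) = 1/3, f(3.5) = 4/15, f(5) = 2/9, f(5.5) = 4/19.
Sum = Σ Δx_i · f(x_i).
Sum ≈ 1.116.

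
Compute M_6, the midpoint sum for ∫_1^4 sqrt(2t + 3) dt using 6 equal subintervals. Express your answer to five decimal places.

8.43569

Δt = (4 − 1)/6 = 0.5.
Midpoints: 1.25, 1.75, 2.25, 2.75, 3.25, 3.75.
f(1.25) ≈ 2.34521, f(1.75) ≈ 2.54951, f(2.25) ≈ 2.73861, f(2.75) ≈ 2.91548, f(3.25) ≈ 3.08221, f(3.75) ≈ 3.24037.
Sum = Δt · [f(1.25) + f(1.75) + f(2.25) + ...].
Sum ≈ 8.43569.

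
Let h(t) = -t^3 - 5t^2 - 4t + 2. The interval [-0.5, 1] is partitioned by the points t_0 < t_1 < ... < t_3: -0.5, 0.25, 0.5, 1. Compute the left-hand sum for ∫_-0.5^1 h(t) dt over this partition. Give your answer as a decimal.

1.63671875

Subinterval widths: 0.75, 0.25, 0.5.
Left endpoints: -0.5, 0.25, 0.5.
h(-0.5) = 2.875, h(0.25) = 0.671875, h(0.5) = -1.375.
Sum = Σ Δt_i · h(t_i).
Sum = 1.63671875.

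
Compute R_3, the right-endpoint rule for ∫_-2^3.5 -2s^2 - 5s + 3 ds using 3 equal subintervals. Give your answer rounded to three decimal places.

-84.537

Δs = (3.5 − (-2))/3 = 11/6.
Right endpoints: -1/6, 5/3, 3.5.
f(-1/6) = 34/9, f(5/3) = -98/9, f(3.5) = -39.
Sum = Δs · [f(-1/6) + f(5/3) + f(3.5)].
Sum ≈ -84.537.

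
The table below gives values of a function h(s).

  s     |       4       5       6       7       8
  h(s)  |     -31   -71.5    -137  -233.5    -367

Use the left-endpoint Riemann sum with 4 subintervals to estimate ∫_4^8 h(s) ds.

Δs = 1.
Sum = 1·[(-31) + (-71.5) + (-137) + (-233.5)] = -473.

-473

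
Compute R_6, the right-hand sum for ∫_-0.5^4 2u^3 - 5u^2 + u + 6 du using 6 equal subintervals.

Δu = (4 − (-0.5))/6 = 0.75.
Right endpoints: 0.25, 1, 1.75, 2.5, 3.25, 4.
f(0.25) = 5.96875, f(1) = 4, f(1.75) = 3.15625, f(2.5) = 8.5, f(3.25) = 25.09375, f(4) = 58.
Sum = Δu · [f(0.25) + f(1) + f(1.75) + ...].
Sum = 78.5390625.

78.5390625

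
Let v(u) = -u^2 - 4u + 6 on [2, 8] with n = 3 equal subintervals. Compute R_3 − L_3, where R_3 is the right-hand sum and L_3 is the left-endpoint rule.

-168

R_3 = -340.
L_3 = -172.
R_3 − L_3 = -168.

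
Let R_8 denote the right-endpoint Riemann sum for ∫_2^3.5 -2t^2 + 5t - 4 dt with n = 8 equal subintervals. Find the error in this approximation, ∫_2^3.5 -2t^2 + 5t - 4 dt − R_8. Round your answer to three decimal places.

0.861

Exact integral: ∫_2^3.5 f(t) dt = -8.625.
R_8 ≈ -9.48633.
Error ≈ -8.625 − (-9.48633) ≈ 0.861.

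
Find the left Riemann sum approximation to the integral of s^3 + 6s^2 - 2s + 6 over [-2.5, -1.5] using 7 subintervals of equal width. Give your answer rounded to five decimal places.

Δs = (-1.5 − (-2.5))/7 = 1/7.
Left endpoints: -2.5, -33/14, -31/14, -29/14, -27/14, -25/14, -23/14.
f(-2.5) = 32.875, f(-33/14) = 84939/2744, f(-31/14) = 79549/2744, f(-29/14) = 74087/2744, f(-27/14) = 68601/2744, f(-25/14) = 63139/2744, f(-23/14) = 57749/2744.
Sum = Δs · [f(-2.5) + f(-33/14) + f(-31/14) + ...].
Sum ≈ 26.98214.

26.98214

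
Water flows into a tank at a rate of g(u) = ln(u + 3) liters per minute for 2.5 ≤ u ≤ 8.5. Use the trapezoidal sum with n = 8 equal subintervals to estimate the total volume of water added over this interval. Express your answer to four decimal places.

Δu = (8.5 − 2.5)/8 = 0.75.
g(2.5) ≈ 1.7047, g(3.25) ≈ 1.8326, g(4) ≈ 1.9459, g(4.75) ≈ 2.0477, g(5.5) ≈ 2.1401, g(6.25) ≈ 2.2246, g(7) ≈ 2.3026, g(7.75) ≈ 2.3749, g(8.5) ≈ 2.4423.
T_8 = (Δu/2)·[g(u_0) + 2g(u_1) + ... + 2g(u_{7}) + g(u_8)].
Sum ≈ 12.7064.

12.7064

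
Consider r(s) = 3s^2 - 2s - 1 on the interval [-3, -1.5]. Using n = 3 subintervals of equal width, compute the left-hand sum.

Δs = (-1.5 − (-3))/3 = 0.5.
Left endpoints: -3, -2.5, -2.
r(-3) = 32, r(-2.5) = 22.75, r(-2) = 15.
Sum = Δs · [r(-3) + r(-2.5) + r(-2)].
Sum = 34.875.

34.875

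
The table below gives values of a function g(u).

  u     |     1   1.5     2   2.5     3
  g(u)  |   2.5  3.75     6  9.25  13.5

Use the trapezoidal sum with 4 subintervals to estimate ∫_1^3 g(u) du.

Δu = 0.5.
T_4 = (0.5/2)·[2.5 + 2·3.75 + 2·6 + 2·9.25 + 13.5] = 13.5.

13.5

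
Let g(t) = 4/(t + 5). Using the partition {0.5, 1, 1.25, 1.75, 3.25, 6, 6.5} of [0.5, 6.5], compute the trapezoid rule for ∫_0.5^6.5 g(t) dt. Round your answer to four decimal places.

Subinterval widths: 0.5, 0.25, 0.5, 1.5, 2.75, 0.5.
g(0.5) = 8/11, g(1) = 2/3, g(1.25) = 0.64, g(1.75) = 16/27, g(3.25) = 16/33, g(6) = 4/11, g(6.5) = 8/23.
On each subinterval the trapezoid contributes (Δt_i/2)·[g(t_{i-1}) + g(t_i)].
Sum ≈ 2.9726.

2.9726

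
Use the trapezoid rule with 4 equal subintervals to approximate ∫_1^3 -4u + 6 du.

Δu = (3 − 1)/4 = 0.5.
f(1) = 2, f(1.5) = 0, f(2) = -2, f(2.5) = -4, f(3) = -6.
T_4 = (Δu/2)·[f(u_0) + 2f(u_1) + 2f(u_2) + 2f(u_3) + f(u_4)].
Sum = -4.

-4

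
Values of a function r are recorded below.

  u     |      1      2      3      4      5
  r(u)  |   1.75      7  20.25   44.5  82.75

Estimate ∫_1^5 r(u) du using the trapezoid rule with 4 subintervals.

Δu = 1.
T_4 = (1/2)·[1.75 + 2·7 + 2·20.25 + 2·44.5 + 82.75] = 114.

114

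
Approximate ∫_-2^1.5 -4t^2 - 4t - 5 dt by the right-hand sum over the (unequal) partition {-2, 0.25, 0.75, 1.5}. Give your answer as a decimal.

Subinterval widths: 2.25, 0.5, 0.75.
Right endpoints: 0.25, 0.75, 1.5.
f(0.25) = -6.25, f(0.75) = -10.25, f(1.5) = -20.
Sum = Σ Δt_i · f(t_i).
Sum = -34.1875.

-34.1875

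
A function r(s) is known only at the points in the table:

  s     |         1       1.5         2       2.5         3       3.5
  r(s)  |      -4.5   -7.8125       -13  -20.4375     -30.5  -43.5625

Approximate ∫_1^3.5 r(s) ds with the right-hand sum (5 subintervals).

Δs = 0.5.
Sum = 0.5·[(-7.8125) + (-13) + (-20.4375) + (-30.5) + (-43.5625)] = -57.65625.

-57.65625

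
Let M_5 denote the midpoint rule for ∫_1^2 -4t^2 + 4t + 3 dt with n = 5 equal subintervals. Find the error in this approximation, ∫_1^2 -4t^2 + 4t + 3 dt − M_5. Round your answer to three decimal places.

Exact integral: ∫_1^2 f(t) dt ≈ -0.33333.
M_5 = -0.32.
Error ≈ -0.33333 − (-0.32) ≈ -0.013.

-0.013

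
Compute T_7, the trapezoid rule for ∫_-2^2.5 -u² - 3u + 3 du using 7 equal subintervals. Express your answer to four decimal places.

1.9401

Δu = (2.5 − (-2))/7 = 9/14.
f(-2) = 5, f(-19/14) = 1025/196, f(-5/7) = 227/49, f(-1/14) = 629/196, f(4/7) = 47/49, f(17/14) = -415/196, f(13/7) = -295/49, f(2.5) = -10.75.
T_7 = (Δu/2)·[f(u_0) + 2f(u_1) + ... + 2f(u_{6}) + f(u_7)].
Sum ≈ 1.9401.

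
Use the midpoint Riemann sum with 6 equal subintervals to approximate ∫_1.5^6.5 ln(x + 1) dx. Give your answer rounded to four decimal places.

Δx = (6.5 − 1.5)/6 = 5/6.
Midpoints: 23/12, 2.75, 43/12, 53/12, 5.25, 73/12.
f(23/12) ≈ 1.0704, f(2.75) ≈ 1.3218, f(43/12) ≈ 1.5224, f(53/12) ≈ 1.6895, f(5.25) ≈ 1.8326, f(73/12) ≈ 1.9577.
Sum = Δx · [f(23/12) + f(2.75) + f(43/12) + ...].
Sum ≈ 7.8287.

7.8287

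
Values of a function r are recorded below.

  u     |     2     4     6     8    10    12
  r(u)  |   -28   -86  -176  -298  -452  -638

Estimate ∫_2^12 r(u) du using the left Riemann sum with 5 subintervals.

-2080

Δu = 2.
Sum = 2·[(-28) + (-86) + (-176) + (-298) + (-452)] = -2080.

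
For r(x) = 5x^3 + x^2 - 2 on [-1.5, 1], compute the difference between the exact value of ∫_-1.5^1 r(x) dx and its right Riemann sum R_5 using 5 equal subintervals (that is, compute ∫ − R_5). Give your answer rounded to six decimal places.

-4.869792

Exact integral: ∫_-1.5^1 r(x) dx ≈ -8.61979167.
R_5 = -3.75.
Error ≈ -8.61979167 − (-3.75) ≈ -4.869792.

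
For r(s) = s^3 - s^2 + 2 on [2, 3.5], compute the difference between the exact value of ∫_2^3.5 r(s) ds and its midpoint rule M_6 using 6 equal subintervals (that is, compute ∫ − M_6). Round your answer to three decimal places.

0.057

Exact integral: ∫_2^3.5 r(s) ds = 24.890625.
M_6 ≈ 24.83398.
Error ≈ 24.890625 − 24.83398 ≈ 0.057.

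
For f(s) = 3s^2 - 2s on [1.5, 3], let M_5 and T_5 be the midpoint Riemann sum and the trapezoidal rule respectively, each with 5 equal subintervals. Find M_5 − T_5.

M_5 = 16.84125.
T_5 = 16.9425.
M_5 − T_5 = -0.10125.

-0.10125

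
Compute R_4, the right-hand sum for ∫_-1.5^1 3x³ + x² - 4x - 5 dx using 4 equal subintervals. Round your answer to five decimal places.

-11.20605

Δx = (1 − (-1.5))/4 = 0.625.
Right endpoints: -0.875, -0.25, 0.375, 1.
f(-0.875) = -1405/512, f(-0.25) = -3.984375, f(0.375) = -3175/512, f(1) = -5.
Sum = Δx · [f(-0.875) + f(-0.25) + f(0.375) + f(1)].
Sum ≈ -11.20605.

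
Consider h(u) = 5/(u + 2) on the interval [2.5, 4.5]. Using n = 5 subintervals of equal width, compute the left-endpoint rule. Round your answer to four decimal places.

Δu = (4.5 − 2.5)/5 = 0.4.
Left endpoints: 2.5, 2.9, 3.3, 3.7, 4.1.
h(2.5) = 10/9, h(2.9) = 50/49, h(3.3) = 50/53, h(3.7) = 50/57, h(4.1) = 50/61.
Sum = Δu · [h(2.5) + h(2.9) + h(3.3) + h(3.7) + h(4.1)].
Sum ≈ 1.9087.

1.9087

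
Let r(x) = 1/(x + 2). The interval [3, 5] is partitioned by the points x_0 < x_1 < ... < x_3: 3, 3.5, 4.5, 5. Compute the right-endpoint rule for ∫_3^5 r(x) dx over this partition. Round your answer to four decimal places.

0.3162

Subinterval widths: 0.5, 1, 0.5.
Right endpoints: 3.5, 4.5, 5.
r(3.5) = 2/11, r(4.5) = 2/13, r(5) = 1/7.
Sum = Σ Δx_i · r(x_i).
Sum ≈ 0.3162.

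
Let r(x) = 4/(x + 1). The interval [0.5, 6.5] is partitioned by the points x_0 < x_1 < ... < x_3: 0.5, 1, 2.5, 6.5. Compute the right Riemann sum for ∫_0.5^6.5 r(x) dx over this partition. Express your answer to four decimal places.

Subinterval widths: 0.5, 1.5, 4.
Right endpoints: 1, 2.5, 6.5.
r(1) = 2, r(2.5) = 8/7, r(6.5) = 8/15.
Sum = Σ Δx_i · r(x_i).
Sum ≈ 4.8476.

4.8476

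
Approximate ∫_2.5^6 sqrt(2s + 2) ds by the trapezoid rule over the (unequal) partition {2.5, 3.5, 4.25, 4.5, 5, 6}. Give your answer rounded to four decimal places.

Subinterval widths: 1, 0.75, 0.25, 0.5, 1.
f(2.5) ≈ 2.6458, f(3.5) ≈ 3.0000, f(4.25) ≈ 3.2404, f(4.5) ≈ 3.3166, f(5) ≈ 3.4641, f(6) ≈ 3.7417.
On each subinterval the trapezoid contributes (Δs_i/2)·[f(s_{i-1}) + f(s_i)].
Sum ≈ 11.2807.

11.2807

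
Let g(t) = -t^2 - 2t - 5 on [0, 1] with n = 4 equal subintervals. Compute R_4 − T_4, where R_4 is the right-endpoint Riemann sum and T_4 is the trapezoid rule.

R_4 = -6.71875.
T_4 = -6.34375.
R_4 − T_4 = -0.375.

-0.375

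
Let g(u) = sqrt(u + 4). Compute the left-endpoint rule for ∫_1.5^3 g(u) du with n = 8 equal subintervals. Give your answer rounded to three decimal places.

3.719

Δu = (3 − 1.5)/8 = 0.1875.
Left endpoints: 1.5, 1.6875, 1.875, 2.0625, 2.25, 2.4375, 2.625, 2.8125.
g(1.5) ≈ 2.345, g(1.6875) ≈ 2.385, g(1.875) ≈ 2.424, g(2.0625) ≈ 2.462, g(2.25) ≈ 2.500, g(2.4375) ≈ 2.537, g(2.625) ≈ 2.574, g(2.8125) ≈ 2.610.
Sum = Δu · [g(1.5) + g(1.6875) + g(1.875) + ...].
Sum ≈ 3.719.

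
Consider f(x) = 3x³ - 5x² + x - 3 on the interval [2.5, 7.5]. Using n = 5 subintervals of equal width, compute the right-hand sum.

2196.875

Δx = (7.5 − 2.5)/5 = 1.
Right endpoints: 3.5, 4.5, 5.5, 6.5, 7.5.
f(3.5) = 67.875, f(4.5) = 173.625, f(5.5) = 350.375, f(6.5) = 616.125, f(7.5) = 988.875.
Sum = Δx · [f(3.5) + f(4.5) + f(5.5) + f(6.5) + f(7.5)].
Sum = 2196.875.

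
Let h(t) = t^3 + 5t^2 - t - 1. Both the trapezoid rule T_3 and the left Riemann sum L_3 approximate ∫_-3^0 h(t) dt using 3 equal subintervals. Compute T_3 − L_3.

-10.5

T_3 = 26.5.
L_3 = 37.
T_3 − L_3 = -10.5.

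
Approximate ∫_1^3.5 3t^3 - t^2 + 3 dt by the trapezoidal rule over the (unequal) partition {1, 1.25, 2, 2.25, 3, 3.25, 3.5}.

Subinterval widths: 0.25, 0.75, 0.25, 0.75, 0.25, 0.25.
f(1) = 5, f(1.25) = 7.296875, f(2) = 23, f(2.25) = 32.109375, f(3) = 75, f(3.25) = 95.421875, f(3.5) = 119.375.
On each subinterval the trapezoid contributes (Δt_i/2)·[f(t_{i-1}) + f(t_i)].
Sum = 108.10546875.

108.10546875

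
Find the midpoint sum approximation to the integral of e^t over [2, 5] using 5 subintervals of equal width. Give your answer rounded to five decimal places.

138.93074

Δt = (5 − 2)/5 = 0.6.
Midpoints: 2.3, 2.9, 3.5, 4.1, 4.7.
f(2.3) ≈ 9.97418, f(2.9) ≈ 18.17415, f(3.5) ≈ 33.11545, f(4.1) ≈ 60.34029, f(4.7) ≈ 109.94717.
Sum = Δt · [f(2.3) + f(2.9) + f(3.5) + f(4.1) + f(4.7)].
Sum ≈ 138.93074.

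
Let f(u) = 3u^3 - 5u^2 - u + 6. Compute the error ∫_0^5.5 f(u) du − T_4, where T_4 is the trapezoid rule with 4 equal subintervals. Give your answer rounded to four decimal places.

-34.2282

Exact integral: ∫_0^5.5 f(u) du ≈ 426.880208.
T_4 ≈ 461.108398.
Error ≈ 426.880208 − 461.108398 ≈ -34.2282.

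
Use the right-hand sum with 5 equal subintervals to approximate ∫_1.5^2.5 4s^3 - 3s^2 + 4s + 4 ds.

Δs = (2.5 − 1.5)/5 = 0.2.
Right endpoints: 1.7, 1.9, 2.1, 2.3, 2.5.
f(1.7) = 21.782, f(1.9) = 28.206, f(2.1) = 36.214, f(2.3) = 45.998, f(2.5) = 57.75.
Sum = Δs · [f(1.7) + f(1.9) + f(2.1) + f(2.3) + f(2.5)].
Sum = 37.99.

37.99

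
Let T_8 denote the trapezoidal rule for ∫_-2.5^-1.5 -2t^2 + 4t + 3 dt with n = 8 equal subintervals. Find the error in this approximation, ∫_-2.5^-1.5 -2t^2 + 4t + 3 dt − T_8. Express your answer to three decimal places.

0.005

Exact integral: ∫_-2.5^-1.5 f(t) dt ≈ -13.16667.
T_8 = -13.171875.
Error ≈ -13.16667 − (-13.171875) ≈ 0.005.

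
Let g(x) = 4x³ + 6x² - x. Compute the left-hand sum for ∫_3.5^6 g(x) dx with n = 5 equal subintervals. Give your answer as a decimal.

1278.75

Δx = (6 − 3.5)/5 = 0.5.
Left endpoints: 3.5, 4, 4.5, 5, 5.5.
g(3.5) = 241.5, g(4) = 348, g(4.5) = 481.5, g(5) = 645, g(5.5) = 841.5.
Sum = Δx · [g(3.5) + g(4) + g(4.5) + g(5) + g(5.5)].
Sum = 1278.75.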